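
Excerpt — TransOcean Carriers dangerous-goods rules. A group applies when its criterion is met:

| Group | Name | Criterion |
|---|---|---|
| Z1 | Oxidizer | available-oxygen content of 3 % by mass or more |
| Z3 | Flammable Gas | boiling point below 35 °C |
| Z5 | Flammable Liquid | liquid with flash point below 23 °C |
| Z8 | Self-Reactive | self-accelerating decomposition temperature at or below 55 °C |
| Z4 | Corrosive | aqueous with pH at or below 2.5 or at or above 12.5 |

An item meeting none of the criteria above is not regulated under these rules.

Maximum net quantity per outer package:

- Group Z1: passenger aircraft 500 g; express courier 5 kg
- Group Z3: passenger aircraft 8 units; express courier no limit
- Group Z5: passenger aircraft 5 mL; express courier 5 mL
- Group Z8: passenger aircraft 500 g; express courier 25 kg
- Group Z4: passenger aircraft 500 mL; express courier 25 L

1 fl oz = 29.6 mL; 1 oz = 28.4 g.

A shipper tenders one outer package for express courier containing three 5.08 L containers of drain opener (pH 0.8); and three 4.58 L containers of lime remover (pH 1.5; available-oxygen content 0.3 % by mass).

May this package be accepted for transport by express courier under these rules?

With pH 0.8 (≤ 2.5), the drain opener falls in Group Z4.
With pH 1.5 (≤ 2.5), the lime remover falls in Group Z4.
Total Group Z4: (three 5.08 L containers = 15.24 L) + (three 4.58 L containers = 13.74 L) = 28.98 L.
28.98 L exceeds the express courier limit of 25 L for Group Z4.

No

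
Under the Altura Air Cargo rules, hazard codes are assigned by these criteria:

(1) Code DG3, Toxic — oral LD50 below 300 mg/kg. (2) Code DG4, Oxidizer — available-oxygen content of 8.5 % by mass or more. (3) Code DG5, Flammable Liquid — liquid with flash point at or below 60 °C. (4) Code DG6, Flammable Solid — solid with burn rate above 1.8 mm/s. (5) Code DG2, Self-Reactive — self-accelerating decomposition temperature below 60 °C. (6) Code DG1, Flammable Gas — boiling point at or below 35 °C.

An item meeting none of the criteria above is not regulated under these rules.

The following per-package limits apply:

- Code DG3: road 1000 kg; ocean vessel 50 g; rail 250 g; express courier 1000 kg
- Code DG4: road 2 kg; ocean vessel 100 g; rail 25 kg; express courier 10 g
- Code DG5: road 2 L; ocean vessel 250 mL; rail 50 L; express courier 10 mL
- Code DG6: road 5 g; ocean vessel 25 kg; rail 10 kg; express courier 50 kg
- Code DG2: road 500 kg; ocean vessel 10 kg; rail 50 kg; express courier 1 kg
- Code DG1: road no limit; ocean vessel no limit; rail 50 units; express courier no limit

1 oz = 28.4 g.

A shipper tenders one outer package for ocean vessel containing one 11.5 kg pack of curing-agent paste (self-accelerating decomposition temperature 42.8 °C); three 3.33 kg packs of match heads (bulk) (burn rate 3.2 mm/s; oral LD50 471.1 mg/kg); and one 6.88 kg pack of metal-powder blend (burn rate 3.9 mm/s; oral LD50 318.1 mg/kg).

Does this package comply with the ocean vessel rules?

No

With self-accelerating decomposition temperature 42.8 °C (< 60 °C), the curing-agent paste falls in Code DG2.
Burn rate 3.2 mm/s meets the Code DG6 criterion (Flammable Solid), so the match heads (bulk) are Code DG6.
Burn rate 3.9 mm/s meets the Code DG6 criterion (Flammable Solid), so the metal-powder blend is Code DG6.
Total Code DG6: (three 3.33 kg packs = 9.99 kg) + 6.88 kg = 16.87 kg.
That is within the Code DG6 ocean vessel limit of 25 kg.
Code DG2 quantity: 11.5 kg.
That exceeds the Code DG2 ocean vessel limit of 10 kg.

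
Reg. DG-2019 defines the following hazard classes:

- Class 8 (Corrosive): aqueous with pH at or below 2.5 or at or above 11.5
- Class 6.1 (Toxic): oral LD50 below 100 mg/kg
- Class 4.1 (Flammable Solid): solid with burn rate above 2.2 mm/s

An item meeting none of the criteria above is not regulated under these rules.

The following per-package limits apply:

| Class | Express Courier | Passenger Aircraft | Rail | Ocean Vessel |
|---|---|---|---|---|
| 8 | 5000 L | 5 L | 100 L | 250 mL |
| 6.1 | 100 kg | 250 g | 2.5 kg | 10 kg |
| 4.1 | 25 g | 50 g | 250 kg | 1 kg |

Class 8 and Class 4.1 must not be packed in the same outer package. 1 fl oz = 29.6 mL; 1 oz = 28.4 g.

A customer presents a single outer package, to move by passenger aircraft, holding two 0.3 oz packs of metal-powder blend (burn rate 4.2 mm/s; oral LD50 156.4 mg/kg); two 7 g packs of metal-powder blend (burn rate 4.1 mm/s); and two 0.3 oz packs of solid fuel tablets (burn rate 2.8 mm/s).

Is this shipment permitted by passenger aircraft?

Yes

Burn rate 4.2 mm/s meets the Class 4.1 criterion (Flammable Solid), so the metal-powder blend is Class 4.1.
With burn rate 4.1 mm/s (> 2.2 mm/s), the metal-powder blend falls in Class 4.1.
The solid fuel tablets have burn rate 2.8 mm/s, which is > 2.2 mm/s, so they are Class 4.1 (Flammable Solid).
Total Class 4.1: (two 0.3 oz packs = 17.04 g) + (two 7 g packs = 14 g) + (two 0.3 oz packs = 17.04 g) = 48.08 g.
48.08 g ≤ 50 g (passenger aircraft limit, Class 4.1) — within limit.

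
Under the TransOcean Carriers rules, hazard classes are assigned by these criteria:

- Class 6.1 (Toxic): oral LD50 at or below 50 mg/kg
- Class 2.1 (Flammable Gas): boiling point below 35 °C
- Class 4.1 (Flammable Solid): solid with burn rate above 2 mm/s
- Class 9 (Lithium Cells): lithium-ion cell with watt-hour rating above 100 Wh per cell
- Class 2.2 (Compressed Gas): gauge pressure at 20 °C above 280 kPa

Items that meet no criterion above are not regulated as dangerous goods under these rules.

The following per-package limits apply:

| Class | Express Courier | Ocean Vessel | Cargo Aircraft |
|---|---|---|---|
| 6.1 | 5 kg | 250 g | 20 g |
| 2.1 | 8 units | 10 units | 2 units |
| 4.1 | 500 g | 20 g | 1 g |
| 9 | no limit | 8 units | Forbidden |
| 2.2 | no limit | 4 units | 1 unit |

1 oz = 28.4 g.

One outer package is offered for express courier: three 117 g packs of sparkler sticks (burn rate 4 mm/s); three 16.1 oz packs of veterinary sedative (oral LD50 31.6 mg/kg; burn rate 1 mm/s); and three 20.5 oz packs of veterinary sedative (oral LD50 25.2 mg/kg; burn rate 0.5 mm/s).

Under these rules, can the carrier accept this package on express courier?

The sparkler sticks have burn rate 4 mm/s, which is > 2 mm/s, so they are Class 4.1 (Flammable Solid).
Veterinary sedative: oral LD50 31.6 mg/kg ≤ 50 mg/kg → Class 6.1 (Toxic).
Oral LD50 25.2 mg/kg meets the Class 6.1 criterion (Toxic), so the veterinary sedative is Class 6.1.
Total Class 6.1: (three 16.1 oz packs = 1371.72 g) + (three 20.5 oz packs = 1746.6 g) = 3118.32 g.
3118.32 g is within the express courier limit of 5 kg for Class 6.1.
Class 4.1 quantity: three 117 g packs = 351 g.
351 g ≤ 500 g (express courier limit, Class 4.1) — within limit.
Every hazard class is within its express courier limit and no segregation rule is violated.

Yes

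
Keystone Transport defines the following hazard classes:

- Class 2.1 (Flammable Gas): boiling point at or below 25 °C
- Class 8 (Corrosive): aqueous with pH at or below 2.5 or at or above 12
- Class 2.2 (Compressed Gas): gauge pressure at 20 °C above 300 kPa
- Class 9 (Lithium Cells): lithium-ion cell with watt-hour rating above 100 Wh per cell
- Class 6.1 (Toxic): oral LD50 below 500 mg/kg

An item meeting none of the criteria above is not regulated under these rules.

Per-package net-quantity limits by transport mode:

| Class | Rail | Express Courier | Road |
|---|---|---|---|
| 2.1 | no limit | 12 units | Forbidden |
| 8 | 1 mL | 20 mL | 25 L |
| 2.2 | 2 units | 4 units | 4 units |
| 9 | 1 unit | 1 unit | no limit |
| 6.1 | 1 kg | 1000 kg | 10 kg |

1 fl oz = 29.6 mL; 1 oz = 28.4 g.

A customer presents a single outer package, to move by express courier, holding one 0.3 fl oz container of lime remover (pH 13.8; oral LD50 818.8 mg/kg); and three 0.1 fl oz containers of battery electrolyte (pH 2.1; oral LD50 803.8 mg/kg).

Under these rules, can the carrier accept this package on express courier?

Yes

The lime remover has pH 13.8, which is ≥ 12, so it is Class 8 (Corrosive).
With pH 2.1 (≤ 2.5), the battery electrolyte falls in Class 8.
Class 8 net quantity: (one 0.3 fl oz container = 8.88 mL) + (three 0.1 fl oz containers = 8.88 mL) = 17.76 mL.
17.76 mL is within the express courier limit of 20 mL for Class 8.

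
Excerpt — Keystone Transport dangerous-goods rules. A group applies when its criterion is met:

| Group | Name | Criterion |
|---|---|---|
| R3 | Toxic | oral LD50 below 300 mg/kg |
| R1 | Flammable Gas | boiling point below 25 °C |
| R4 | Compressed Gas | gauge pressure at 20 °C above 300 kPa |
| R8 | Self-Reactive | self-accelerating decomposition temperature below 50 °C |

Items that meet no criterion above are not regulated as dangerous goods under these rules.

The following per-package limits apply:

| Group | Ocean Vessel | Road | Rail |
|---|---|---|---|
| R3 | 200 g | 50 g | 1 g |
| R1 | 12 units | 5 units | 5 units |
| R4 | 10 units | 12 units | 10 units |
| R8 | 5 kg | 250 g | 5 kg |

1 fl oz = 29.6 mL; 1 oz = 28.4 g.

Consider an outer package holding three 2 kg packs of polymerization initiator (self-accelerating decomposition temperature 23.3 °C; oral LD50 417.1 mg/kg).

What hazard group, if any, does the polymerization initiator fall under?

The polymerization initiator has self-accelerating decomposition temperature 23.3 °C, which is < 50 °C, so it is Group R8 (Self-Reactive).

Group R8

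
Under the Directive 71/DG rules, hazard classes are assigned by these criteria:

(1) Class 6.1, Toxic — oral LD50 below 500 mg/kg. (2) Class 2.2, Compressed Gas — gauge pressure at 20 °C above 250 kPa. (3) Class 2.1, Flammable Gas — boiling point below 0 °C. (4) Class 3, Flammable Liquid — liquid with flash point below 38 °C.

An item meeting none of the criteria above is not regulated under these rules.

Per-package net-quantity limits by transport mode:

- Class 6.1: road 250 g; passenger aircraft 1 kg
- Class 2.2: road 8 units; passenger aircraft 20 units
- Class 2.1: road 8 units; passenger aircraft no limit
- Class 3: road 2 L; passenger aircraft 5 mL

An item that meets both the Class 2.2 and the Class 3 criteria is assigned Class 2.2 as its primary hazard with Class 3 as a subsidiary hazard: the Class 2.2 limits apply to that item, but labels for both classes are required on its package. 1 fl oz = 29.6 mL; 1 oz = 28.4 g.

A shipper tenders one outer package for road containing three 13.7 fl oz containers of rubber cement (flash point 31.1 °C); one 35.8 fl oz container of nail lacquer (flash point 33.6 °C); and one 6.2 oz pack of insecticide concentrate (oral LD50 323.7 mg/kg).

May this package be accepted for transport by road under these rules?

With flash point 31.1 °C (< 38 °C), the rubber cement falls in Class 3.
The nail lacquer has flash point 33.6 °C, which is < 38 °C, so it is Class 3 (Flammable Liquid).
Oral LD50 323.7 mg/kg meets the Class 6.1 criterion (Toxic), so the insecticide concentrate is Class 6.1.
Class 3 net quantity: (three 13.7 fl oz containers = 1216.56 mL) + (one 35.8 fl oz container = 1059.68 mL) = 2276.24 mL.
That exceeds the Class 3 road limit of 2 L.
Class 6.1 quantity: one 6.2 oz pack = 176.08 g.
176.08 g ≤ 250 g (road limit, Class 6.1) — within limit.

No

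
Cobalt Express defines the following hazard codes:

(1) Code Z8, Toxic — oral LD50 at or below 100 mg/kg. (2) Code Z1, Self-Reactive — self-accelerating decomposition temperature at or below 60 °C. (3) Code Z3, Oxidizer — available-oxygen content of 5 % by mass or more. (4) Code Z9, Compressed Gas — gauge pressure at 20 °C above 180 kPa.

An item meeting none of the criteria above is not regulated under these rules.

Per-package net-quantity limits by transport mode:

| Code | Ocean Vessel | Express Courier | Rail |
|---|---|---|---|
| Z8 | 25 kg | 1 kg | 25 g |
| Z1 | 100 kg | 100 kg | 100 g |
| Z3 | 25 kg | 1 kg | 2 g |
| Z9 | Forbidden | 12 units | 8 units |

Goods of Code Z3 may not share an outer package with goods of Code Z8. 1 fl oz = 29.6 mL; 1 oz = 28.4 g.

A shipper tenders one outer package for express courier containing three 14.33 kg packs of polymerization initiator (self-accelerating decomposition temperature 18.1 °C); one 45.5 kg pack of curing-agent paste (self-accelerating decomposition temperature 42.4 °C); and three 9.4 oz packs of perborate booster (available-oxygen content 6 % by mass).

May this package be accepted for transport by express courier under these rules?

Yes

The polymerization initiator has self-accelerating decomposition temperature 18.1 °C, which is ≤ 60 °C, so it is Code Z1 (Self-Reactive).
With self-accelerating decomposition temperature 42.4 °C (≤ 60 °C), the curing-agent paste falls in Code Z1.
Perborate booster: available-oxygen content 6 % by mass ≥ 5 % by mass → Code Z3 (Oxidizer).
Total Code Z1: (three 14.33 kg packs = 42.99 kg) + 45.5 kg = 88.49 kg.
88.49 kg is within the express courier limit of 100 kg for Code Z1.
Code Z3 quantity: three 9.4 oz packs = 800.88 g.
That is within the Code Z3 express courier limit of 1 kg.
The segregation rule (Code Z3 with Code Z8) does not apply to Code Z1 with Code Z3.
Every hazard code is within its express courier limit and no segregation rule is violated.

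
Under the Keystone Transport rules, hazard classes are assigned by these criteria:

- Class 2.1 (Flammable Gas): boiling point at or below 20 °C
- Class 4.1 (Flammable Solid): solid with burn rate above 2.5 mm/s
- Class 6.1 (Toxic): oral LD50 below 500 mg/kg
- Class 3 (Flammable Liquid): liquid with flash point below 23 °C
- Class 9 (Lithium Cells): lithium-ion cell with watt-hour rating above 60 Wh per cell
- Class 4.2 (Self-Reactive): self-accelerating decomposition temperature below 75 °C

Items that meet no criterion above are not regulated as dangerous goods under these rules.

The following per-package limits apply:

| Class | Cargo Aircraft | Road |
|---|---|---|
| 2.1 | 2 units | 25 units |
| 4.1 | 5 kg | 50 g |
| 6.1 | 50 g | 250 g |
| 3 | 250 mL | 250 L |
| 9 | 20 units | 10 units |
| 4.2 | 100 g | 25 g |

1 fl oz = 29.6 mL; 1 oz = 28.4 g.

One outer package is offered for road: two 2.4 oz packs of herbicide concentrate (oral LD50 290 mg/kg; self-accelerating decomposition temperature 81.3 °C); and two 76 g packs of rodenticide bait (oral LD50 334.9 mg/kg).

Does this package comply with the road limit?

No

The herbicide concentrate has oral LD50 290 mg/kg, which is < 500 mg/kg, so it is Class 6.1 (Toxic).
Rodenticide bait: oral LD50 334.9 mg/kg < 500 mg/kg → Class 6.1 (Toxic).
Total Class 6.1: (two 2.4 oz packs = 136.32 g) + (two 76 g packs = 152 g) = 288.32 g.
288.32 g > 250 g (road limit, Class 6.1) — over the limit.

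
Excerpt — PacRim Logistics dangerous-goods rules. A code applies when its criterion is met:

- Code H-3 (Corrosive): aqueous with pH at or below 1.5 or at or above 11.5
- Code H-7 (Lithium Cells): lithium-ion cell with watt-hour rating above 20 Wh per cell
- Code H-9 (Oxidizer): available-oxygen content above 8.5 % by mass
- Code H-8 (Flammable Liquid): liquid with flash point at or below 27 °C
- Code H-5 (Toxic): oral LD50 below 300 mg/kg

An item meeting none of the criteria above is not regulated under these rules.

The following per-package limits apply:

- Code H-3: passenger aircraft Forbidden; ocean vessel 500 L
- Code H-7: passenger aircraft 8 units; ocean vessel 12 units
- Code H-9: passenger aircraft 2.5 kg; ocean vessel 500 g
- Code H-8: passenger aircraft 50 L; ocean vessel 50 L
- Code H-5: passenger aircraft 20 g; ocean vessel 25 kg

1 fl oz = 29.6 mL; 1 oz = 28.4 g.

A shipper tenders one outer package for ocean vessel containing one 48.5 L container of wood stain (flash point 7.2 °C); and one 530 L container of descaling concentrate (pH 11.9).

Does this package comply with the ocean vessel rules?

Flash point 7.2 °C meets the Code H-8 criterion (Flammable Liquid), so the wood stain is Code H-8.
The descaling concentrate has pH 11.9, which is ≥ 11.5, so it is Code H-3 (Corrosive).
Code H-3 quantity: 530 L.
530 L exceeds the ocean vessel limit of 500 L for Code H-3.
Code H-8 quantity: 48.5 L.
48.5 L ≤ 50 L (ocean vessel limit, Code H-8) — within limit.

No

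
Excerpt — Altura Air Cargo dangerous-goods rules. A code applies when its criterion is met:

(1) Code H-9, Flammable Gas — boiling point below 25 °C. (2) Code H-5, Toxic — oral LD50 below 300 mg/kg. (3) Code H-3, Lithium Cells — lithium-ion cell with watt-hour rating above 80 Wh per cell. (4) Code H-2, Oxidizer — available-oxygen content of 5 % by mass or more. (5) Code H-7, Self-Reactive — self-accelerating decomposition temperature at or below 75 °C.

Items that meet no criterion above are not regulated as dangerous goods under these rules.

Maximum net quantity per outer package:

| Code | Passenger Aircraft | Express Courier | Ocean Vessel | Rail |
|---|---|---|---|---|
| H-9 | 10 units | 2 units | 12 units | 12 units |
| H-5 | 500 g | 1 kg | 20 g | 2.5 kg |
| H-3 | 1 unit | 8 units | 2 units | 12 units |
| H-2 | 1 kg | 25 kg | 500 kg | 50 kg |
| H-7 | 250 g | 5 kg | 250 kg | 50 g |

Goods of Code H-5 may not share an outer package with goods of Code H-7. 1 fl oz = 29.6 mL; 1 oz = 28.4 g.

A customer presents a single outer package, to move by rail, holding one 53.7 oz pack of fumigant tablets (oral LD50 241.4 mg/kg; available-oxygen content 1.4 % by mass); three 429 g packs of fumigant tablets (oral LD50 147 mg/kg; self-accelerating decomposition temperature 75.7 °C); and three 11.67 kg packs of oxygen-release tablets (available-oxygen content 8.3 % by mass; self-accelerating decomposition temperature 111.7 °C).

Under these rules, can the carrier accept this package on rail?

No

With oral LD50 241.4 mg/kg (< 300 mg/kg), the fumigant tablets fall in Code H-5.
The fumigant tablets have oral LD50 147 mg/kg, which is < 300 mg/kg, so they are Code H-5 (Toxic).
Available-oxygen content 8.3 % by mass meets the Code H-2 criterion (Oxidizer), so the oxygen-release tablets are Code H-2.
Code H-5 net quantity: (one 53.7 oz pack = 1525.08 g) + (three 429 g packs = 1.287 kg) = 2812.08 g.
That exceeds the Code H-5 rail limit of 2.5 kg.
Code H-2 quantity: three 11.67 kg packs = 35.01 kg.
35.01 kg is within the rail limit of 50 kg for Code H-2.
The segregation rule (Code H-5 with Code H-7) does not apply to Code H-5 with Code H-2.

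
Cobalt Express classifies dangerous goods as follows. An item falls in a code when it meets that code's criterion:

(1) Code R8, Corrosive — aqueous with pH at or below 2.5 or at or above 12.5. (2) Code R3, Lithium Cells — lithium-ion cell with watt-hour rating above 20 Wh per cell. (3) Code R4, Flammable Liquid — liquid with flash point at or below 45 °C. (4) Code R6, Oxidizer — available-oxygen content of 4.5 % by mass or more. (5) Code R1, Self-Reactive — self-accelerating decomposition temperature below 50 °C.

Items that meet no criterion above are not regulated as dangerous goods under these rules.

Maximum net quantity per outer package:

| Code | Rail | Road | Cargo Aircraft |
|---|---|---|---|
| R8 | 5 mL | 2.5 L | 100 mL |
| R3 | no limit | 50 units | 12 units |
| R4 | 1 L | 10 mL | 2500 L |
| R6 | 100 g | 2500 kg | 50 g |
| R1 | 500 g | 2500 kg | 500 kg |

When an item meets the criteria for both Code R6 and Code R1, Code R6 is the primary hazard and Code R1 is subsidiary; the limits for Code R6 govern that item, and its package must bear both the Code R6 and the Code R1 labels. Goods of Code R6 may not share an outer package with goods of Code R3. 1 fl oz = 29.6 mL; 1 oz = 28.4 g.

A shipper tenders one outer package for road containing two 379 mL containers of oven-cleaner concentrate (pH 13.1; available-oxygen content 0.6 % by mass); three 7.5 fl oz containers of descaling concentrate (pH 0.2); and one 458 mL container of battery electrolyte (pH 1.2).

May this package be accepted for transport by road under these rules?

With pH 13.1 (≥ 12.5), the oven-cleaner concentrate falls in Code R8.
Descaling concentrate: pH 0.2 ≤ 2.5 → Code R8 (Corrosive).
The battery electrolyte has pH 1.2, which is ≤ 2.5, so it is Code R8 (Corrosive).
Total Code R8: (two 379 mL containers = 758 mL) + (three 7.5 fl oz containers = 666 mL) + 458 mL = 1.882 L.
1.882 L ≤ 2.5 L (road limit, Code R8) — within limit.

Yes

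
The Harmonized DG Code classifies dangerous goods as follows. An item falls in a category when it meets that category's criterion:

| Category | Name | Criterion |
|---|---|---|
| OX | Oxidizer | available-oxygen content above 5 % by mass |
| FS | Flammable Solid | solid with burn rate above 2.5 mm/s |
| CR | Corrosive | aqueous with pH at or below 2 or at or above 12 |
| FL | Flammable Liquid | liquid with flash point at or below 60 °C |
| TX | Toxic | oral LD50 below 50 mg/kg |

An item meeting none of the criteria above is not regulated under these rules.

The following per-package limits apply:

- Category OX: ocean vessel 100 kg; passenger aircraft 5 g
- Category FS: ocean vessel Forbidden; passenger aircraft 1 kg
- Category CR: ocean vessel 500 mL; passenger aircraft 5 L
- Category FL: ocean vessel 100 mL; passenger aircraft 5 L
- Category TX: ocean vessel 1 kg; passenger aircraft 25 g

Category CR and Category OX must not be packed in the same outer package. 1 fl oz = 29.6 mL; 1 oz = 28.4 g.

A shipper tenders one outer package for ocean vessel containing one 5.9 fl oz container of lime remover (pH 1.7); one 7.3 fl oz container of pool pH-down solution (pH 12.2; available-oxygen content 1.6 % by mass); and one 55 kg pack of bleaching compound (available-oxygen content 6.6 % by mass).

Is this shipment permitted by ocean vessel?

pH 1.7 meets the Category CR criterion (Corrosive), so the lime remover is Category CR.
With pH 12.2 (≥ 12), the pool pH-down solution falls in Category CR.
The bleaching compound has available-oxygen content 6.6 % by mass, which is > 5 % by mass, so it is Category OX (Oxidizer).
Category CR net quantity: (one 5.9 fl oz container = 174.64 mL) + (one 7.3 fl oz container = 216.08 mL) = 390.72 mL.
390.72 mL ≤ 500 mL (ocean vessel limit, Category CR) — within limit.
Category OX quantity: 55 kg.
That is within the Category OX ocean vessel limit of 100 kg.
Category CR and Category OX may not share an outer package.

No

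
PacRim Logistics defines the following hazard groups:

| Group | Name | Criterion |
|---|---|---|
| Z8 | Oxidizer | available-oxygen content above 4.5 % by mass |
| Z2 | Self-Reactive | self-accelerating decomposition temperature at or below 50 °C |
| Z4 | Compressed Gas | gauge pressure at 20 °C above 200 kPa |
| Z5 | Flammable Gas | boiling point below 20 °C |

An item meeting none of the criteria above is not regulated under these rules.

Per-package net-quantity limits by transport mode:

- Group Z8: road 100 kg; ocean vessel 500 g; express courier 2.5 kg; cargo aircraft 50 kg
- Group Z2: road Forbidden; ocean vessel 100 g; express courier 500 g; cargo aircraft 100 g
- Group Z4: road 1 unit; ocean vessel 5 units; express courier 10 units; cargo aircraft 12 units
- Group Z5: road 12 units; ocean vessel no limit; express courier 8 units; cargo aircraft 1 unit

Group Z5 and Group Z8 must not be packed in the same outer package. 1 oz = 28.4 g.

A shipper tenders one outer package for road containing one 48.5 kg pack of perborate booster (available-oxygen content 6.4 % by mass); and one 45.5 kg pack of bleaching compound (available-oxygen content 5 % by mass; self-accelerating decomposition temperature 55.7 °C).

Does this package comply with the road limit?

The perborate booster has available-oxygen content 6.4 % by mass, which is > 4.5 % by mass, so it is Group Z8 (Oxidizer).
The bleaching compound has available-oxygen content 5 % by mass, which is > 4.5 % by mass, so it is Group Z8 (Oxidizer).
Group Z8 net quantity: 48.5 kg + 45.5 kg = 94 kg.
94 kg ≤ 100 kg (road limit, Group Z8) — within limit.

Yes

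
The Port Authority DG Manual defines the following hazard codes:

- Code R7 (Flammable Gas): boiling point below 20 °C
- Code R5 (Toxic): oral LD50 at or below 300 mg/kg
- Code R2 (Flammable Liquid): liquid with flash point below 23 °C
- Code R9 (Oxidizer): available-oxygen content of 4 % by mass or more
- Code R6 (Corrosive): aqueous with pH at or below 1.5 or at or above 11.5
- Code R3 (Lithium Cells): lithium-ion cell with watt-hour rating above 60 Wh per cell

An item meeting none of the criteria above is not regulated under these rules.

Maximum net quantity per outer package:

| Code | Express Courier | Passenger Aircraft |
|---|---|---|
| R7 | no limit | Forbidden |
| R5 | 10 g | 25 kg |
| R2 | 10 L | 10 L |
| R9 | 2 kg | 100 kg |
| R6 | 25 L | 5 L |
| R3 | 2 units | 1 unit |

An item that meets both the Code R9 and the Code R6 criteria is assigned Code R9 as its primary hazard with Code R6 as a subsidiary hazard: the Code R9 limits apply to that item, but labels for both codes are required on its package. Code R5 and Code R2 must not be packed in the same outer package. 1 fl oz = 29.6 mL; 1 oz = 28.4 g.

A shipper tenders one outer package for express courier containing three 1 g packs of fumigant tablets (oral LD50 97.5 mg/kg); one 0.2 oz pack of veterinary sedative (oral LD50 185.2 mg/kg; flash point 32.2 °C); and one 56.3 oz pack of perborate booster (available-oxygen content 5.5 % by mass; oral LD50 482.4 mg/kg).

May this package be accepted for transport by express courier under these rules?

Oral LD50 97.5 mg/kg meets the Code R5 criterion (Toxic), so the fumigant tablets are Code R5.
The veterinary sedative has oral LD50 185.2 mg/kg, which is ≤ 300 mg/kg, so it is Code R5 (Toxic).
The perborate booster has available-oxygen content 5.5 % by mass, which is ≥ 4 % by mass, so it is Code R9 (Oxidizer).
Code R5 net quantity: (three 1 g packs = 3 g) + (one 0.2 oz pack = 5.68 g) = 8.68 g.
That is within the Code R5 express courier limit of 10 g.
Code R9 quantity: one 56.3 oz pack = 1598.92 g.
1598.92 g ≤ 2 kg (express courier limit, Code R9) — within limit.
The segregation rule (Code R5 with Code R2) does not apply to Code R5 with Code R9.
Every hazard code is within its express courier limit and no segregation rule is violated.

Yes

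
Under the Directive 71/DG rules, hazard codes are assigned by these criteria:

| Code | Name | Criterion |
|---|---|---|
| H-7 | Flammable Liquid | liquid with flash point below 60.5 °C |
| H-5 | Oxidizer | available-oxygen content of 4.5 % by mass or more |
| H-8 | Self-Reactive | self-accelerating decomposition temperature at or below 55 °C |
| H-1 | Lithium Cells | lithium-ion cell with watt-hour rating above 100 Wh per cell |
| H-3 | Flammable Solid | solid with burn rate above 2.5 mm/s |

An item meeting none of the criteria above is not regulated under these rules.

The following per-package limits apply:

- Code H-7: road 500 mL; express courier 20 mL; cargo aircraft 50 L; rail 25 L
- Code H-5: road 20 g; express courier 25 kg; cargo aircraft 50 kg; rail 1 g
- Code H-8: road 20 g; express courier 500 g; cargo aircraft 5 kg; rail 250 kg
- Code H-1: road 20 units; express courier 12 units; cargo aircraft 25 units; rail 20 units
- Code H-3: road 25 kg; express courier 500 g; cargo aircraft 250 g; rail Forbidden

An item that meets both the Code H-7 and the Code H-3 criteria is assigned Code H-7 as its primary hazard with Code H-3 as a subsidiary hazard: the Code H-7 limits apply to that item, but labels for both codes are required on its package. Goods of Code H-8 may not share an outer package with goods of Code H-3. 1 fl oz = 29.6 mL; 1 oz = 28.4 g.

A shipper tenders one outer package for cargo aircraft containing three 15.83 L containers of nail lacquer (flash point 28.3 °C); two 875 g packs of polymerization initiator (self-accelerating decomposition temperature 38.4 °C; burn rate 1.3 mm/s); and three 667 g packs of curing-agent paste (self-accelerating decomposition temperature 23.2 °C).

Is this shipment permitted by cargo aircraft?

Yes

Nail lacquer: flash point 28.3 °C < 60.5 °C → Code H-7 (Flammable Liquid).
Self-accelerating decomposition temperature 38.4 °C meets the Code H-8 criterion (Self-Reactive), so the polymerization initiator is Code H-8.
With self-accelerating decomposition temperature 23.2 °C (≤ 55 °C), the curing-agent paste falls in Code H-8.
Code H-8 net quantity: (two 875 g packs = 1.75 kg) + (three 667 g packs = 2.001 kg) = 3.751 kg.
3.751 kg is within the cargo aircraft limit of 5 kg for Code H-8.
Code H-7 quantity: three 15.83 L containers = 47.49 L.
47.49 L ≤ 50 L (cargo aircraft limit, Code H-7) — within limit.
The segregation rule (Code H-8 with Code H-3) does not apply to Code H-8 with Code H-7.
Every hazard code is within its cargo aircraft limit and no segregation rule is violated.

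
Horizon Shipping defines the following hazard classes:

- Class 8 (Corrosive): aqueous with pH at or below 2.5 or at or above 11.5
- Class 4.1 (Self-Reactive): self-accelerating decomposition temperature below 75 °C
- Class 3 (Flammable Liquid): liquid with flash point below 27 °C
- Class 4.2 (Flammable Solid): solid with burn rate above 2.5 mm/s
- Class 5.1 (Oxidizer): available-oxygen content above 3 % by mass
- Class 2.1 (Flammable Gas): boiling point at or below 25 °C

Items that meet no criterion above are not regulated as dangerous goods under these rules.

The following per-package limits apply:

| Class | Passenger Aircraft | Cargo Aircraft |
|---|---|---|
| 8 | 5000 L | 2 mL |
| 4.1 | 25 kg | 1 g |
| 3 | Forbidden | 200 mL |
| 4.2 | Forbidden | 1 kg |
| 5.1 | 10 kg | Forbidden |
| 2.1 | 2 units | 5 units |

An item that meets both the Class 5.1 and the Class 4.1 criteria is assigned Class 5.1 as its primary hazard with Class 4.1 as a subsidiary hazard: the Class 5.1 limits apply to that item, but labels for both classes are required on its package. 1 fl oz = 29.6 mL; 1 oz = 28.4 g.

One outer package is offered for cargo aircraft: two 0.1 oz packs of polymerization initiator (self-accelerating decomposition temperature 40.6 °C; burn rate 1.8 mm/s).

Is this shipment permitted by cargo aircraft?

No

With self-accelerating decomposition temperature 40.6 °C (< 75 °C), the polymerization initiator falls in Class 4.1.
Class 4.1 quantity: two 0.1 oz packs = 5.68 g.
5.68 g > 1 g (cargo aircraft limit, Class 4.1) — over the limit.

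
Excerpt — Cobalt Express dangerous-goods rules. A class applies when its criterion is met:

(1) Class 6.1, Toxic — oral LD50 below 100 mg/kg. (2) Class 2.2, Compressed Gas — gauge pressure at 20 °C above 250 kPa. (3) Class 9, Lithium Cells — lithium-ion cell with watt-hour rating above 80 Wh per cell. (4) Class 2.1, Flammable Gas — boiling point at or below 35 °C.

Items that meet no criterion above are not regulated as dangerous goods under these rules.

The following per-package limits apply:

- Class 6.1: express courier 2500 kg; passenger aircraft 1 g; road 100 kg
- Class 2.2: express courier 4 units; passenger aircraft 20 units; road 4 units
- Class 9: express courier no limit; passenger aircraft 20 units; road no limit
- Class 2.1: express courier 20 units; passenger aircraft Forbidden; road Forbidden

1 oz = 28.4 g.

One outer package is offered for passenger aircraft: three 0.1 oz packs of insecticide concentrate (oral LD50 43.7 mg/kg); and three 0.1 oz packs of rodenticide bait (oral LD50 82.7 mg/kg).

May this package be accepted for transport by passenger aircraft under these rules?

No

Insecticide concentrate: oral LD50 43.7 mg/kg < 100 mg/kg → Class 6.1 (Toxic).
Oral LD50 82.7 mg/kg meets the Class 6.1 criterion (Toxic), so the rodenticide bait is Class 6.1.
Total Class 6.1: (three 0.1 oz packs = 8.52 g) + (three 0.1 oz packs = 8.52 g) = 17.04 g.
That exceeds the Class 6.1 passenger aircraft limit of 1 g.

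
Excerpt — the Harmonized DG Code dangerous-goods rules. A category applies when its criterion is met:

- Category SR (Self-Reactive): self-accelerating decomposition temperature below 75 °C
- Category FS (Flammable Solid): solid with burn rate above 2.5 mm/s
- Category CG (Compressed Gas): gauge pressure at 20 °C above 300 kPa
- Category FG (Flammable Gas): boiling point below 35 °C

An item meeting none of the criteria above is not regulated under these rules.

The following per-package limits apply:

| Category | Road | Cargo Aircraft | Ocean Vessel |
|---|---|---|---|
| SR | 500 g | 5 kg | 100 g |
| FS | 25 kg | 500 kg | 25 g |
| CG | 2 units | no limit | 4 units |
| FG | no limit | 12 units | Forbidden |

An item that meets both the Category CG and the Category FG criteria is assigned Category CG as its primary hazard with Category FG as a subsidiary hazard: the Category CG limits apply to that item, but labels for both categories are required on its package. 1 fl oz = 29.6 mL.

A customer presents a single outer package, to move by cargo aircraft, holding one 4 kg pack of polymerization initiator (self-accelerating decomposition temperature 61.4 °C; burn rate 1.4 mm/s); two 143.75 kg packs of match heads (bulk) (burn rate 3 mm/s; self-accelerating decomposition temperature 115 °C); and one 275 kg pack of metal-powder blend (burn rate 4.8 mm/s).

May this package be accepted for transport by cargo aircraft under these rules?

No

Self-accelerating decomposition temperature 61.4 °C meets the Category SR criterion (Self-Reactive), so the polymerization initiator is Category SR.
Match heads (bulk): burn rate 3 mm/s > 2.5 mm/s → Category FS (Flammable Solid).
Metal-powder blend: burn rate 4.8 mm/s > 2.5 mm/s → Category FS (Flammable Solid).
Category FS net quantity: (two 143.75 kg packs = 287.5 kg) + 275 kg = 562.5 kg.
That exceeds the Category FS cargo aircraft limit of 500 kg.
Category SR quantity: 4 kg.
4 kg is within the cargo aircraft limit of 5 kg for Category SR.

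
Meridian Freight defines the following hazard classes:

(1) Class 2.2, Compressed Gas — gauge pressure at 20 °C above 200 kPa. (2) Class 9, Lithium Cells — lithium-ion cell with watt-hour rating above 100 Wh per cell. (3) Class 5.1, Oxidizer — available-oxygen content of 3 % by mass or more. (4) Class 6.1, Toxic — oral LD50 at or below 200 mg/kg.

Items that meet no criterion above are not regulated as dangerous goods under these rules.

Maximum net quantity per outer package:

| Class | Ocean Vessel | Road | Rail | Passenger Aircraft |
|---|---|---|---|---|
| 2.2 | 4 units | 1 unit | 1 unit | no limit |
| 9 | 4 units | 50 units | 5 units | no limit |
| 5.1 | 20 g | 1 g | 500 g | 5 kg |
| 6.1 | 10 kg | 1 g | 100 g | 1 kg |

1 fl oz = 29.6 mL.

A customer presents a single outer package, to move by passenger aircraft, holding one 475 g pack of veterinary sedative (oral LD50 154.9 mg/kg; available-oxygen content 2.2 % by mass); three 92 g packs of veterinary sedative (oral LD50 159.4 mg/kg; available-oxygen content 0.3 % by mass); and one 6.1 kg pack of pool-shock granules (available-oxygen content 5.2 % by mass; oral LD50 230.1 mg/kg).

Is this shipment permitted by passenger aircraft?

The veterinary sedative has oral LD50 154.9 mg/kg, which is ≤ 200 mg/kg, so it is Class 6.1 (Toxic).
Veterinary sedative: oral LD50 159.4 mg/kg ≤ 200 mg/kg → Class 6.1 (Toxic).
With available-oxygen content 5.2 % by mass (≥ 3 % by mass), the pool-shock granules fall in Class 5.1.
Class 5.1 quantity: 6.1 kg.
6.1 kg exceeds the passenger aircraft limit of 5 kg for Class 5.1.
Class 6.1 net quantity: 475 g + (three 92 g packs = 276 g) = 751 g.
751 g is within the passenger aircraft limit of 1 kg for Class 6.1.

No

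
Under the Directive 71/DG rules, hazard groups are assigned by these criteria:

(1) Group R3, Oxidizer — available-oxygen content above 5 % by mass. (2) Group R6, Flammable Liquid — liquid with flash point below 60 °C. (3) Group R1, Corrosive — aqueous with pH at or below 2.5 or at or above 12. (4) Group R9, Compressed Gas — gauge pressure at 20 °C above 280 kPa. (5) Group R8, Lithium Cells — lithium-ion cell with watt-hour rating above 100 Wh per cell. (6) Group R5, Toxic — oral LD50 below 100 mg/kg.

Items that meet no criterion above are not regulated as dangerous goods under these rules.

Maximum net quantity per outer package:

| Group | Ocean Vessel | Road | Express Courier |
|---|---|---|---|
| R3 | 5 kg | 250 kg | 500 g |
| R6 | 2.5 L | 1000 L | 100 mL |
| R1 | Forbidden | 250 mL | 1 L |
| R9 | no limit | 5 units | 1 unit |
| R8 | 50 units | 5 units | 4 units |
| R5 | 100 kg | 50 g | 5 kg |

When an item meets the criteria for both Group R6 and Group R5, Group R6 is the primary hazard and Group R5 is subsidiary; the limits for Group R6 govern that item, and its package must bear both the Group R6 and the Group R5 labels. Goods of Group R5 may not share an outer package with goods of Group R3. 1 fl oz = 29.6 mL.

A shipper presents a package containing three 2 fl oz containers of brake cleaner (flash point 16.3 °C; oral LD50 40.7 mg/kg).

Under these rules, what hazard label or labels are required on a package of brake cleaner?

Group R5 and R6

Brake cleaner: flash point 16.3 °C < 60 °C → Group R6 (Flammable Liquid).
The brake cleaner has oral LD50 40.7 mg/kg, which is < 100 mg/kg, so it is Group R5 (Toxic).
By the precedence rule Group R6 is primary and Group R5 is subsidiary, and that rule requires both labels on the package.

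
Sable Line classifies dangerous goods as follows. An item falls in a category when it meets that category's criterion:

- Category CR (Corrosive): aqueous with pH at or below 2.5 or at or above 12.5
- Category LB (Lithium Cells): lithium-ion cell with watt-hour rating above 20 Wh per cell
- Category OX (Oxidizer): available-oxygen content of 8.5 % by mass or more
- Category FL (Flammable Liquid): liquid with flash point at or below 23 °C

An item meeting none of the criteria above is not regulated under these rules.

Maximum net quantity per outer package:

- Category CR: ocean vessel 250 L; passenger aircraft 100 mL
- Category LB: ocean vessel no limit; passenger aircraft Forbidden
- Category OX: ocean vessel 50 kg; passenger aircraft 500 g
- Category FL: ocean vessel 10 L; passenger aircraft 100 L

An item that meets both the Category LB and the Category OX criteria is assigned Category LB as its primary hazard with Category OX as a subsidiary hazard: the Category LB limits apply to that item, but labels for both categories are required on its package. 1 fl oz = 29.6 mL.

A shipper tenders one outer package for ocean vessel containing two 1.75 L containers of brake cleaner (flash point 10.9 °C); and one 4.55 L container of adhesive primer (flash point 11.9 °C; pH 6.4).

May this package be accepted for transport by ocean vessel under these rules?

Yes

Flash point 10.9 °C meets the Category FL criterion (Flammable Liquid), so the brake cleaner is Category FL.
Flash point 11.9 °C meets the Category FL criterion (Flammable Liquid), so the adhesive primer is Category FL.
Total Category FL: (two 1.75 L containers = 3.5 L) + 4.55 L = 8.05 L.
8.05 L ≤ 10 L (ocean vessel limit, Category FL) — within limit.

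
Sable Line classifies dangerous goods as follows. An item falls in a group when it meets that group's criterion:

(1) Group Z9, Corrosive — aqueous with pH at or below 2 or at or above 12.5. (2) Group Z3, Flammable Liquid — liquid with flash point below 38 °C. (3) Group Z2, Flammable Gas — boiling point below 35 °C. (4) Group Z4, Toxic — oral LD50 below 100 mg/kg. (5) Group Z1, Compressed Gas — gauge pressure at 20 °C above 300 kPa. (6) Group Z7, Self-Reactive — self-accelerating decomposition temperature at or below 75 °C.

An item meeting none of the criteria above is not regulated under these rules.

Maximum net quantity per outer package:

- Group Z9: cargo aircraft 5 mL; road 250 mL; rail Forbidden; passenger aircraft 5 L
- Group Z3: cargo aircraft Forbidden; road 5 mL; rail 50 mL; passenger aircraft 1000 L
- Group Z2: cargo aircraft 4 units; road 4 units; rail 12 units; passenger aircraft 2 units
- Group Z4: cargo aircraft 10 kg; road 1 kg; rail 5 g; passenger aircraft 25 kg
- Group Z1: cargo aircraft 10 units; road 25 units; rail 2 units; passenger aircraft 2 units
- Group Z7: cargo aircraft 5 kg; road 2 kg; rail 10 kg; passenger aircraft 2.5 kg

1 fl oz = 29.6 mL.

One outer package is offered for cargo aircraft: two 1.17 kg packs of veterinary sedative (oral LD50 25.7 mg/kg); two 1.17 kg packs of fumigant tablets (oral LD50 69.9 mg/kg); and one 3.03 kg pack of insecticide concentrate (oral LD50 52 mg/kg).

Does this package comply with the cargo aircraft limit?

Oral LD50 25.7 mg/kg meets the Group Z4 criterion (Toxic), so the veterinary sedative is Group Z4.
Oral LD50 69.9 mg/kg meets the Group Z4 criterion (Toxic), so the fumigant tablets are Group Z4.
Insecticide concentrate: oral LD50 52 mg/kg < 100 mg/kg → Group Z4 (Toxic).
Total Group Z4: (two 1.17 kg packs = 2.34 kg) + (two 1.17 kg packs = 2.34 kg) + 3.03 kg = 7.71 kg.
7.71 kg ≤ 10 kg (cargo aircraft limit, Group Z4) — within limit.

Yes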